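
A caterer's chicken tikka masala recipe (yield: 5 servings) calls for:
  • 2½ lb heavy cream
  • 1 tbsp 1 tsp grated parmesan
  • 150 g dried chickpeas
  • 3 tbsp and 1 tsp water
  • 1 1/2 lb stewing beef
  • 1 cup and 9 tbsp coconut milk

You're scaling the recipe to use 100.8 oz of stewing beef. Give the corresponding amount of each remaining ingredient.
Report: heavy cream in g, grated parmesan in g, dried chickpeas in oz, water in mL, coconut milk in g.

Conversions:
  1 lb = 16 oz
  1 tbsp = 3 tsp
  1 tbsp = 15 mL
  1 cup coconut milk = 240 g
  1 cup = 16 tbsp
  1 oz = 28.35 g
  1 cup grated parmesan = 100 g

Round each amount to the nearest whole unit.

heavy cream: 4763 g; grated parmesan: 35 g; dried chickpeas: 22 oz; water: 210 mL; coconut milk: 1575 g

The original recipe has 24 oz of stewing beef, so the scaling factor is 100.8 ÷ 24 = 21/5 = 4.2.
heavy cream: 2.5 lb × 21/5 × 16 oz/lb × 28.35 g/oz ≈ 4763 g
grated parmesan: (1 tbsp + 1 tsp = 4/3 tbsp) × 21/5 ÷ 16 tbsp/cup × 100 g/cup = 35 g
dried chickpeas: 150 g × 21/5 ÷ 28.35 g/oz ≈ 22 oz
water: (3 tbsp + 1 tsp = 10/3 tbsp) × 21/5 × 15 mL/tbsp = 210 mL
coconut milk: (1 cup + 9 tbsp = 1.5625 cup) × 21/5 × 240 g/cup = 1575 g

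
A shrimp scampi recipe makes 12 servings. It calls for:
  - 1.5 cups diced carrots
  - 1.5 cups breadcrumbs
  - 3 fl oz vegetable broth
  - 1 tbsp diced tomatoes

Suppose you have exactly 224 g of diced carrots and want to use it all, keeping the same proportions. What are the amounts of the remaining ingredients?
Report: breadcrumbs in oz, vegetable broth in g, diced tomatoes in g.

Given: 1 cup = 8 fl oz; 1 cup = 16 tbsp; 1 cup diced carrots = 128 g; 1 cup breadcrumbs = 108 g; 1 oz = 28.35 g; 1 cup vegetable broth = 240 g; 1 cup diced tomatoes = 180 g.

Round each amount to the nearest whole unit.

breadcrumbs: 7 oz; vegetable broth: 105 g; diced tomatoes: 13 g

The original recipe has 192 g of diced carrots, so the scaling factor is 224 ÷ 192 = 7/6.
breadcrumbs: 1.5 cup × 7/6 × 108 g/cup ÷ 28.35 g/oz ≈ 7 oz
vegetable broth: 3 fl oz × 7/6 ÷ 8 fl oz/cup × 240 g/cup = 105 g
diced tomatoes: 1 tbsp × 7/6 ÷ 16 tbsp/cup × 180 g/cup ≈ 13 g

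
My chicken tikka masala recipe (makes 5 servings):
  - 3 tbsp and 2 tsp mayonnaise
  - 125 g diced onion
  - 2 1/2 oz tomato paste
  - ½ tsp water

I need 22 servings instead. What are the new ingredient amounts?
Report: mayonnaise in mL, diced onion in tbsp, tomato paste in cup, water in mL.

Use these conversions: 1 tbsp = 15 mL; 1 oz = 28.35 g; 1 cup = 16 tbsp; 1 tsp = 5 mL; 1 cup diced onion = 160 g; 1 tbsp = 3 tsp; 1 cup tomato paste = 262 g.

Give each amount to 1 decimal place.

mayonnaise: 242.0 mL; diced onion: 55.0 tbsp; tomato paste: 1.2 cup; water: 11.0 mL

Scaling factor: 22/5 = 4.4.
mayonnaise: (3 tbsp + 2 tsp = 11/3 tbsp) × 22/5 × 15 mL/tbsp = 242.0 mL
diced onion: 125 g × 22/5 ÷ 160 g/cup × 16 tbsp/cup = 55.0 tbsp
tomato paste: 2.5 oz × 22/5 × 28.35 g/oz ÷ 262 g/cup ≈ 1.2 cup
water: 0.5 tsp × 22/5 × 5 mL/tsp = 11.0 mL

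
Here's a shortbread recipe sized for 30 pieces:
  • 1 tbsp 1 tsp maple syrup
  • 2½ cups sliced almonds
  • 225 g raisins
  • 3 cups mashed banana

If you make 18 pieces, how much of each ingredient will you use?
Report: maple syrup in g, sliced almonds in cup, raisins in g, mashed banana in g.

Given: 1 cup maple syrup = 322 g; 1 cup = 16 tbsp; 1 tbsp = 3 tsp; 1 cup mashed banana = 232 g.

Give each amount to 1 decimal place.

Scaling factor: 18/30 = 3/5 = 0.6.
maple syrup: (1 tbsp + 1 tsp = 4/3 tbsp) × 3/5 ÷ 16 tbsp/cup × 322 g/cup = 16.1 g
sliced almonds: 2.5 cup × 3/5 = 1.5 cup
raisins: 225 g × 3/5 = 135.0 g
mashed banana: 3 cup × 3/5 × 232 g/cup = 417.6 g

maple syrup: 16.1 g; sliced almonds: 1.5 cup; raisins: 135.0 g; mashed banana: 417.6 g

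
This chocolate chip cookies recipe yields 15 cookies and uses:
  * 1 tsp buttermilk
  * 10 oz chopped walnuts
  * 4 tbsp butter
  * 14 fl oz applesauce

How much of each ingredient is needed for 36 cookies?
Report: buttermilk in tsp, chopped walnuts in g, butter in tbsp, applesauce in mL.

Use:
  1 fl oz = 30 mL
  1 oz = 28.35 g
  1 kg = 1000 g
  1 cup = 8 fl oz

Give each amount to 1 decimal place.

Scaling factor: 36/15 = 12/5 = 2.4.
buttermilk: 1 tsp × 12/5 = 2.4 tsp
chopped walnuts: 10 oz × 12/5 × 28.35 g/oz = 680.4 g
butter: 4 tbsp × 12/5 = 9.6 tbsp
applesauce: 14 fl oz × 12/5 × 30 mL/fl oz = 1008.0 mL

buttermilk: 2.4 tsp; chopped walnuts: 680.4 g; butter: 9.6 tbsp; applesauce: 1008.0 mL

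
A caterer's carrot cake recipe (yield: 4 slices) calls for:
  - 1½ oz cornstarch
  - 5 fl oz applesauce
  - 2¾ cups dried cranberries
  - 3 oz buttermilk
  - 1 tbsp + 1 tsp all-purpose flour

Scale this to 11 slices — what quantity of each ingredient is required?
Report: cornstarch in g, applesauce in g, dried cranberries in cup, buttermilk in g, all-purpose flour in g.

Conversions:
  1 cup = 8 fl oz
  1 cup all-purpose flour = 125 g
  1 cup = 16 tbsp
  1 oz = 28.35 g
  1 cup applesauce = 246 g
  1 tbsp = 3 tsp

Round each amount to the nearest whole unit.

Scaling factor: 11/4 = 2.75.
cornstarch: 1.5 oz × 11/4 × 28.35 g/oz ≈ 117 g
applesauce: 5 fl oz × 11/4 ÷ 8 fl oz/cup × 246 g/cup ≈ 423 g
dried cranberries: 2.75 cup × 11/4 ≈ 8 cup
buttermilk: 3 oz × 11/4 × 28.35 g/oz ≈ 234 g
all-purpose flour: (1 tbsp + 1 tsp = 4/3 tbsp) × 11/4 ÷ 16 tbsp/cup × 125 g/cup ≈ 29 g

cornstarch: 117 g; applesauce: 423 g; dried cranberries: 8 cup; buttermilk: 234 g; all-purpose flour: 29 g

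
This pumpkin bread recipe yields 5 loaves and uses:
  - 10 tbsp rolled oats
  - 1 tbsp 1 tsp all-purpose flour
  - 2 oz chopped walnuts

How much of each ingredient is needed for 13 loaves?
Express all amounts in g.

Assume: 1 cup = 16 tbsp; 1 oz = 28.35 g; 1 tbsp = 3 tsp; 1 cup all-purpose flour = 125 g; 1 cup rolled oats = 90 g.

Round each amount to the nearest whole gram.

rolled oats: 146 g; all-purpose flour: 27 g; chopped walnuts: 147 g

Scaling factor: 13/5 = 2.6.
rolled oats: 10 tbsp × 13/5 ÷ 16 tbsp/cup × 90 g/cup ≈ 146 g
all-purpose flour: (1 tbsp + 1 tsp = 4/3 tbsp) × 13/5 ÷ 16 tbsp/cup × 125 g/cup ≈ 27 g
chopped walnuts: 2 oz × 13/5 × 28.35 g/oz ≈ 147 g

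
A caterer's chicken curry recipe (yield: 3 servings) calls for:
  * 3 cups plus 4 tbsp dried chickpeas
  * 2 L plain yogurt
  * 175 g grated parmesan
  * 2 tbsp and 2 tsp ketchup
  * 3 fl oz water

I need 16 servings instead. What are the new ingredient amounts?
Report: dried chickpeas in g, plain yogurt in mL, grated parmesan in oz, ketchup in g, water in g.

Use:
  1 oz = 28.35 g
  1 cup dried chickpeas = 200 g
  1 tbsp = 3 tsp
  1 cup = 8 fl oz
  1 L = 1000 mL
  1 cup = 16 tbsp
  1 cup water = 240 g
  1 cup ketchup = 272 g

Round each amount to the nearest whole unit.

dried chickpeas: 3467 g; plain yogurt: 10667 mL; grated parmesan: 33 oz; ketchup: 242 g; water: 480 g

Scaling factor: 16/3.
dried chickpeas: (3 cup + 4 tbsp = 3.25 cup) × 16/3 × 200 g/cup ≈ 3467 g
plain yogurt: 2 L × 16/3 × 1000 mL/L ≈ 10667 mL
grated parmesan: 175 g × 16/3 ÷ 28.35 g/oz ≈ 33 oz
ketchup: (2 tbsp + 2 tsp = 8/3 tbsp) × 16/3 ÷ 16 tbsp/cup × 272 g/cup ≈ 242 g
water: 3 fl oz × 16/3 ÷ 8 fl oz/cup × 240 g/cup = 480 g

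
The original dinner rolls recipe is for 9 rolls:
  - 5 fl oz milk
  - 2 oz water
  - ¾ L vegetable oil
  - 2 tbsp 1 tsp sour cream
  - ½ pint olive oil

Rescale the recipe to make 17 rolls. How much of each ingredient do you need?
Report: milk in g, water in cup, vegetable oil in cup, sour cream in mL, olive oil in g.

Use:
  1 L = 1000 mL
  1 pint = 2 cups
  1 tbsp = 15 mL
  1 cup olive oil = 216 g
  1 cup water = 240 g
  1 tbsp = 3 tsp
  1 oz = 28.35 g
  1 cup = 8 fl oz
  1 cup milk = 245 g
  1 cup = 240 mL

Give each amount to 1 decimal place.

Scaling factor: 17/9.
milk: 5 fl oz × 17/9 ÷ 8 fl oz/cup × 245 g/cup ≈ 289.2 g
water: 2 oz × 17/9 × 28.35 g/oz ÷ 240 g/cup ≈ 0.4 cup
vegetable oil: 0.75 L × 17/9 × 1000 mL/L ÷ 240 mL/cup ≈ 5.9 cup
sour cream: (2 tbsp + 1 tsp = 7/3 tbsp) × 17/9 × 15 mL/tbsp ≈ 66.1 mL
olive oil: 0.5 pint × 17/9 × 2 cup/pint × 216 g/cup = 408.0 g

milk: 289.2 g; water: 0.4 cup; vegetable oil: 5.9 cup; sour cream: 66.1 mL; olive oil: 408.0 g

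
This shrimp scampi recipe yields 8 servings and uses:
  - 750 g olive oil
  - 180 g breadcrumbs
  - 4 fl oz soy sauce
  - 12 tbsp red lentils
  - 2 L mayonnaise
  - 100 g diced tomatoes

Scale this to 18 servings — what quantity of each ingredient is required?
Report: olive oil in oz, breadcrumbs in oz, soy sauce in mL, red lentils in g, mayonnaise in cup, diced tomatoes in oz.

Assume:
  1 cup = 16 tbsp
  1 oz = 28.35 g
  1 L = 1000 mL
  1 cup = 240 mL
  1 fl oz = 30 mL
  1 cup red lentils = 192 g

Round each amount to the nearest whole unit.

Scaling factor: 18/8 = 9/4 = 2.25.
olive oil: 750 g × 9/4 ÷ 28.35 g/oz ≈ 60 oz
breadcrumbs: 180 g × 9/4 ÷ 28.35 g/oz ≈ 14 oz
soy sauce: 4 fl oz × 9/4 × 30 mL/fl oz = 270 mL
red lentils: 12 tbsp × 9/4 ÷ 16 tbsp/cup × 192 g/cup = 324 g
mayonnaise: 2 L × 9/4 × 1000 mL/L ÷ 240 mL/cup ≈ 19 cup
diced tomatoes: 100 g × 9/4 ÷ 28.35 g/oz ≈ 8 oz

olive oil: 60 oz; breadcrumbs: 14 oz; soy sauce: 270 mL; red lentils: 324 g; mayonnaise: 19 cup; diced tomatoes: 8 oz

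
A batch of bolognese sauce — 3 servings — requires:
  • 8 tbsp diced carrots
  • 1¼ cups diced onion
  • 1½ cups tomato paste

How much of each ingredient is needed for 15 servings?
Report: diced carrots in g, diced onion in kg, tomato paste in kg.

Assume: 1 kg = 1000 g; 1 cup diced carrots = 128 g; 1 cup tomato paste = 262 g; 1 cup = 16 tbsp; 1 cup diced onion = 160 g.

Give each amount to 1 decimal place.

diced carrots: 320.0 g; diced onion: 1.0 kg; tomato paste: 2.0 kg

Scaling factor: 15/3 = 5.
diced carrots: 8 tbsp × 5 ÷ 16 tbsp/cup × 128 g/cup = 320.0 g
diced onion: 1.25 cup × 5 × 160 g/cup ÷ 1000 g/kg = 1.0 kg
tomato paste: 1.5 cup × 5 × 262 g/cup ÷ 1000 g/kg ≈ 2.0 kg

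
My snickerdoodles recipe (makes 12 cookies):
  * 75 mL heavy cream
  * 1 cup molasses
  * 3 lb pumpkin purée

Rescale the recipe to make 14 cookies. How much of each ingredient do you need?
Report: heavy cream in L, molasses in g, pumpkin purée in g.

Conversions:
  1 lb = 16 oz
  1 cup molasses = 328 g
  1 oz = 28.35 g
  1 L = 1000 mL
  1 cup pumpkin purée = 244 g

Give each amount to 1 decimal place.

heavy cream: 0.1 L; molasses: 382.7 g; pumpkin purée: 1587.6 g

Scaling factor: 14/12 = 7/6.
heavy cream: 75 mL × 7/6 ÷ 1000 mL/L ≈ 0.1 L
molasses: 1 cup × 7/6 × 328 g/cup ≈ 382.7 g
pumpkin purée: 3 lb × 7/6 × 16 oz/lb × 28.35 g/oz = 1587.6 g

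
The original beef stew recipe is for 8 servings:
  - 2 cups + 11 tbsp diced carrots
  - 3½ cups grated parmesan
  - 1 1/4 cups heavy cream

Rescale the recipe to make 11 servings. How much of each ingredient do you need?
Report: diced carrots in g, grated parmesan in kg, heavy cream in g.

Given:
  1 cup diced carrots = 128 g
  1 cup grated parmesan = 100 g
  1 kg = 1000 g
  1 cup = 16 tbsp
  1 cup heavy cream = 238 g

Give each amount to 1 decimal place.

diced carrots: 473.0 g; grated parmesan: 0.5 kg; heavy cream: 409.1 g

Scaling factor: 11/8 = 1.375.
diced carrots: (2 cup + 11 tbsp = 2.6875 cup) × 11/8 × 128 g/cup = 473.0 g
grated parmesan: 3.5 cup × 11/8 × 100 g/cup ÷ 1000 g/kg ≈ 0.5 kg
heavy cream: 1.25 cup × 11/8 × 238 g/cup ≈ 409.1 g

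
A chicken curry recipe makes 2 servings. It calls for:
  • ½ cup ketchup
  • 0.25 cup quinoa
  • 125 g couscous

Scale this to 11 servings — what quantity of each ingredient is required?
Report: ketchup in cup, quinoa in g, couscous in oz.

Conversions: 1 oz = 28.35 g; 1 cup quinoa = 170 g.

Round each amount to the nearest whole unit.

ketchup: 3 cup; quinoa: 234 g; couscous: 24 oz

Scaling factor: 11/2 = 5.5.
ketchup: 0.5 cup × 11/2 ≈ 3 cup
quinoa: 0.25 cup × 11/2 × 170 g/cup ≈ 234 g
couscous: 125 g × 11/2 ÷ 28.35 g/oz ≈ 24 oz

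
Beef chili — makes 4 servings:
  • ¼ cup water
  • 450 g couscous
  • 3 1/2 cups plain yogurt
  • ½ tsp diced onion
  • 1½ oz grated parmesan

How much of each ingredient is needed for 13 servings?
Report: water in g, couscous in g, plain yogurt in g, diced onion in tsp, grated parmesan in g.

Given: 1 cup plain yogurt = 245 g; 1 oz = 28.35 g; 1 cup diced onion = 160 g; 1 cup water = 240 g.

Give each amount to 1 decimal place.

Scaling factor: 13/4 = 3.25.
water: 0.25 cup × 13/4 × 240 g/cup = 195.0 g
couscous: 450 g × 13/4 = 1462.5 g
plain yogurt: 3.5 cup × 13/4 × 245 g/cup ≈ 2786.9 g
diced onion: 0.5 tsp × 13/4 ≈ 1.6 tsp
grated parmesan: 1.5 oz × 13/4 × 28.35 g/oz ≈ 138.2 g

water: 195.0 g; couscous: 1462.5 g; plain yogurt: 2786.9 g; diced onion: 1.6 tsp; grated parmesan: 138.2 g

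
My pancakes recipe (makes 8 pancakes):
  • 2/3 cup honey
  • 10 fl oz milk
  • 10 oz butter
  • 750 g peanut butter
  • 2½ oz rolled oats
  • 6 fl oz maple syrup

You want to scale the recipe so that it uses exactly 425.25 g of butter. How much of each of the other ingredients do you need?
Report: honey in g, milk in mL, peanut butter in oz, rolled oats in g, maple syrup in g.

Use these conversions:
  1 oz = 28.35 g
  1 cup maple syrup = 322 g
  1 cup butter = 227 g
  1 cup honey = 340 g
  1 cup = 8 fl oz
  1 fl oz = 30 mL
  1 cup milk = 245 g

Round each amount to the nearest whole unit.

honey: 340 g; milk: 450 mL; peanut butter: 40 oz; rolled oats: 106 g; maple syrup: 362 g

The original recipe has 283.5 g of butter, so the scaling factor is 425.25 ÷ 283.5 = 3/2 = 1.5.
honey: 2/3 cup × 3/2 × 340 g/cup = 340 g
milk: 10 fl oz × 3/2 × 30 mL/fl oz = 450 mL
peanut butter: 750 g × 3/2 ÷ 28.35 g/oz ≈ 40 oz
rolled oats: 2.5 oz × 3/2 × 28.35 g/oz ≈ 106 g
maple syrup: 6 fl oz × 3/2 ÷ 8 fl oz/cup × 322 g/cup ≈ 362 g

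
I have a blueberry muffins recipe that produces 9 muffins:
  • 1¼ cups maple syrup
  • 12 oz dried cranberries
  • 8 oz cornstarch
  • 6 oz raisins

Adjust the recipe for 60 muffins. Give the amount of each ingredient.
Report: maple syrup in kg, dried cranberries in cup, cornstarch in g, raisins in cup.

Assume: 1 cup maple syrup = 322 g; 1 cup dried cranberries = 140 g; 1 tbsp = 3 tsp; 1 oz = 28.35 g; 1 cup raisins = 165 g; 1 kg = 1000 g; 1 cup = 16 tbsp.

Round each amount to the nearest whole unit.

maple syrup: 3 kg; dried cranberries: 16 cup; cornstarch: 1512 g; raisins: 7 cup

Scaling factor: 60/9 = 20/3.
maple syrup: 1.25 cup × 20/3 × 322 g/cup ÷ 1000 g/kg ≈ 3 kg
dried cranberries: 12 oz × 20/3 × 28.35 g/oz ÷ 140 g/cup ≈ 16 cup
cornstarch: 8 oz × 20/3 × 28.35 g/oz = 1512 g
raisins: 6 oz × 20/3 × 28.35 g/oz ÷ 165 g/cup ≈ 7 cup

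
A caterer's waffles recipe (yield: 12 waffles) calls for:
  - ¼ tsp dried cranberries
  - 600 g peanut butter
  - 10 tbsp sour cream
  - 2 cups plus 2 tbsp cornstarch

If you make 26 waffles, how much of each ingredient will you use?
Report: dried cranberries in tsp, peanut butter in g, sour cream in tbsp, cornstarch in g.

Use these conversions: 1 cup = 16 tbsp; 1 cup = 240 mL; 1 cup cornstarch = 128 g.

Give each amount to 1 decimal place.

dried cranberries: 0.5 tsp; peanut butter: 1300.0 g; sour cream: 21.7 tbsp; cornstarch: 589.3 g

Scaling factor: 26/12 = 13/6.
dried cranberries: 0.25 tsp × 13/6 ≈ 0.5 tsp
peanut butter: 600 g × 13/6 = 1300.0 g
sour cream: 10 tbsp × 13/6 ≈ 21.7 tbsp
cornstarch: (2 cup + 2 tbsp = 2.125 cup) × 13/6 × 128 g/cup ≈ 589.3 g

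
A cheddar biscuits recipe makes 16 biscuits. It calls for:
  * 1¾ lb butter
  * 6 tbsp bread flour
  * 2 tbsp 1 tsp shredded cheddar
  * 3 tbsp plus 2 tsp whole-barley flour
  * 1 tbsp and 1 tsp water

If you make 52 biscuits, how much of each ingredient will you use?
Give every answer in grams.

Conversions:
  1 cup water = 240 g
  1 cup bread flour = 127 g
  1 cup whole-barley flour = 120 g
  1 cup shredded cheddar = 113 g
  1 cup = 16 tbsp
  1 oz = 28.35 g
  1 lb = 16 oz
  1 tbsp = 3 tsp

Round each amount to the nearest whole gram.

Scaling factor: 52/16 = 13/4 = 3.25.
butter: 1.75 lb × 13/4 × 16 oz/lb × 28.35 g/oz ≈ 2580 g
bread flour: 6 tbsp × 13/4 ÷ 16 tbsp/cup × 127 g/cup ≈ 155 g
shredded cheddar: (2 tbsp + 1 tsp = 7/3 tbsp) × 13/4 ÷ 16 tbsp/cup × 113 g/cup ≈ 54 g
whole-barley flour: (3 tbsp + 2 tsp = 11/3 tbsp) × 13/4 ÷ 16 tbsp/cup × 120 g/cup ≈ 89 g
water: (1 tbsp + 1 tsp = 4/3 tbsp) × 13/4 ÷ 16 tbsp/cup × 240 g/cup = 65 g

butter: 2580 g; bread flour: 155 g; shredded cheddar: 54 g; whole-barley flour: 89 g; water: 65 g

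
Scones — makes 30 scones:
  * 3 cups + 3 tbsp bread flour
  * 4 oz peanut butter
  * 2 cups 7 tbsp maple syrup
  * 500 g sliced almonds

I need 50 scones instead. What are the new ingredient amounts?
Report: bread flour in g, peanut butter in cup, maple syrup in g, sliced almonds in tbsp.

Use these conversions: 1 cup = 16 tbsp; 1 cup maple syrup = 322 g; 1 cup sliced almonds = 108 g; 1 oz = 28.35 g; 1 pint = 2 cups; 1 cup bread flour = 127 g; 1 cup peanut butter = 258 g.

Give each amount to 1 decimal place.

bread flour: 674.7 g; peanut butter: 0.7 cup; maple syrup: 1308.1 g; sliced almonds: 123.5 tbsp

Scaling factor: 50/30 = 5/3.
bread flour: (3 cup + 3 tbsp = 3.1875 cup) × 5/3 × 127 g/cup ≈ 674.7 g
peanut butter: 4 oz × 5/3 × 28.35 g/oz ÷ 258 g/cup ≈ 0.7 cup
maple syrup: (2 cup + 7 tbsp = 2.4375 cup) × 5/3 × 322 g/cup ≈ 1308.1 g
sliced almonds: 500 g × 5/3 ÷ 108 g/cup × 16 tbsp/cup ≈ 123.5 tbsp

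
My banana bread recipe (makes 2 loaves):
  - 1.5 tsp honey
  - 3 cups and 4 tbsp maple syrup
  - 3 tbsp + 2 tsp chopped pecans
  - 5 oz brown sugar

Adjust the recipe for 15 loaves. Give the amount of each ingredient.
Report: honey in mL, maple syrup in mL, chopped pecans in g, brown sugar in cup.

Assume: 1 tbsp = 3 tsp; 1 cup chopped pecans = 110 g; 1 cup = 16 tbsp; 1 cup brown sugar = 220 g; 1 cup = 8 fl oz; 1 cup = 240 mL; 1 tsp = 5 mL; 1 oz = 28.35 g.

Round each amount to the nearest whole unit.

honey: 56 mL; maple syrup: 5850 mL; chopped pecans: 189 g; brown sugar: 5 cup

Scaling factor: 15/2 = 7.5.
honey: 1.5 tsp × 15/2 × 5 mL/tsp ≈ 56 mL
maple syrup: (3 cup + 4 tbsp = 3.25 cup) × 15/2 × 240 mL/cup = 5850 mL
chopped pecans: (3 tbsp + 2 tsp = 11/3 tbsp) × 15/2 ÷ 16 tbsp/cup × 110 g/cup ≈ 189 g
brown sugar: 5 oz × 15/2 × 28.35 g/oz ÷ 220 g/cup ≈ 5 cup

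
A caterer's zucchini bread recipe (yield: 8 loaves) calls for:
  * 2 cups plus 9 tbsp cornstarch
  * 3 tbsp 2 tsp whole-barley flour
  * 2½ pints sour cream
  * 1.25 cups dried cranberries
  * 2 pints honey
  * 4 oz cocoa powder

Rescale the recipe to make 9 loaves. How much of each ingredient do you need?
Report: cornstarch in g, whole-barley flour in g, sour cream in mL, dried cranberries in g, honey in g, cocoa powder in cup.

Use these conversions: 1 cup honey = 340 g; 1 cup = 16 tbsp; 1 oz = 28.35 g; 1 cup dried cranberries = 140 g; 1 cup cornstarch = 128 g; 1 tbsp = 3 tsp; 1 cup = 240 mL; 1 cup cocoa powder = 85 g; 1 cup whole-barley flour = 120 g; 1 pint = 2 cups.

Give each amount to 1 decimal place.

cornstarch: 369.0 g; whole-barley flour: 30.9 g; sour cream: 1350.0 mL; dried cranberries: 196.9 g; honey: 1530.0 g; cocoa powder: 1.5 cup

Scaling factor: 9/8 = 1.125.
cornstarch: (2 cup + 9 tbsp = 2.5625 cup) × 9/8 × 128 g/cup = 369.0 g
whole-barley flour: (3 tbsp + 2 tsp = 11/3 tbsp) × 9/8 ÷ 16 tbsp/cup × 120 g/cup ≈ 30.9 g
sour cream: 2.5 pint × 9/8 × 2 cup/pint × 240 mL/cup = 1350.0 mL
dried cranberries: 1.25 cup × 9/8 × 140 g/cup ≈ 196.9 g
honey: 2 pint × 9/8 × 2 cup/pint × 340 g/cup = 1530.0 g
cocoa powder: 4 oz × 9/8 × 28.35 g/oz ÷ 85 g/cup ≈ 1.5 cup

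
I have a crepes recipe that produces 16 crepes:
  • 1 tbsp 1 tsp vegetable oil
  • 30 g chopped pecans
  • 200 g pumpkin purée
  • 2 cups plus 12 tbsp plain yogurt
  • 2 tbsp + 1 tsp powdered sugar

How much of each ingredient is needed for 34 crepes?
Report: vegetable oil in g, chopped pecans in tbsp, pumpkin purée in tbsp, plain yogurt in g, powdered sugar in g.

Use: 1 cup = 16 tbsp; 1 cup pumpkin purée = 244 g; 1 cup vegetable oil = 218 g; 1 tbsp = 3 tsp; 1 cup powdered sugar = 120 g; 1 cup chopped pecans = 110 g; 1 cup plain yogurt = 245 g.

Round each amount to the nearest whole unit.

vegetable oil: 39 g; chopped pecans: 9 tbsp; pumpkin purée: 28 tbsp; plain yogurt: 1432 g; powdered sugar: 37 g

Scaling factor: 34/16 = 17/8 = 2.125.
vegetable oil: (1 tbsp + 1 tsp = 4/3 tbsp) × 17/8 ÷ 16 tbsp/cup × 218 g/cup ≈ 39 g
chopped pecans: 30 g × 17/8 ÷ 110 g/cup × 16 tbsp/cup ≈ 9 tbsp
pumpkin purée: 200 g × 17/8 ÷ 244 g/cup × 16 tbsp/cup ≈ 28 tbsp
plain yogurt: (2 cup + 12 tbsp = 2.75 cup) × 17/8 × 245 g/cup ≈ 1432 g
powdered sugar: (2 tbsp + 1 tsp = 7/3 tbsp) × 17/8 ÷ 16 tbsp/cup × 120 g/cup ≈ 37 g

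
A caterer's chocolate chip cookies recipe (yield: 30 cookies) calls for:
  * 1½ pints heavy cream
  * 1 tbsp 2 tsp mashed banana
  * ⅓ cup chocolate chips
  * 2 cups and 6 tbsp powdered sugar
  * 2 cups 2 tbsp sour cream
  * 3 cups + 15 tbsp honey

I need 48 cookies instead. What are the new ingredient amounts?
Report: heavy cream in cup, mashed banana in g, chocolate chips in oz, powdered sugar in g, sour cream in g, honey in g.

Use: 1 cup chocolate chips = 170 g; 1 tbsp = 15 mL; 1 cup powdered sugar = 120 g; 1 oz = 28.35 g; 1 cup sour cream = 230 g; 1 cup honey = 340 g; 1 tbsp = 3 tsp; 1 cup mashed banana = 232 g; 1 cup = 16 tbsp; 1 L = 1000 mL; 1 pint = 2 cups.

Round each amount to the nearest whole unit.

heavy cream: 5 cup; mashed banana: 39 g; chocolate chips: 3 oz; powdered sugar: 456 g; sour cream: 782 g; honey: 2142 g

Scaling factor: 48/30 = 8/5 = 1.6.
heavy cream: 1.5 pint × 8/5 × 2 cup/pint ≈ 5 cup
mashed banana: (1 tbsp + 2 tsp = 5/3 tbsp) × 8/5 ÷ 16 tbsp/cup × 232 g/cup ≈ 39 g
chocolate chips: 1/3 cup × 8/5 × 170 g/cup ÷ 28.35 g/oz ≈ 3 oz
powdered sugar: (2 cup + 6 tbsp = 2.375 cup) × 8/5 × 120 g/cup = 456 g
sour cream: (2 cup + 2 tbsp = 2.125 cup) × 8/5 × 230 g/cup = 782 g
honey: (3 cup + 15 tbsp = 3.9375 cup) × 8/5 × 340 g/cup = 2142 g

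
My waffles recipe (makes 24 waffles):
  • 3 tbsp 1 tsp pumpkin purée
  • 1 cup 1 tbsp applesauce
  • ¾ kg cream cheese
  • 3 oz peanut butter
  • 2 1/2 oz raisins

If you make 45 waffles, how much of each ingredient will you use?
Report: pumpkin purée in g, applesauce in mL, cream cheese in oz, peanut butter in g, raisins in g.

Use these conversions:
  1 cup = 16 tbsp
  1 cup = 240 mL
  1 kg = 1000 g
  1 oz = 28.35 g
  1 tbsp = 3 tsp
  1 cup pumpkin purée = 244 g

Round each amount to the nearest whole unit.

Scaling factor: 45/24 = 15/8 = 1.875.
pumpkin purée: (3 tbsp + 1 tsp = 10/3 tbsp) × 15/8 ÷ 16 tbsp/cup × 244 g/cup ≈ 95 g
applesauce: (1 cup + 1 tbsp = 1.0625 cup) × 15/8 × 240 mL/cup ≈ 478 mL
cream cheese: 0.75 kg × 15/8 × 1000 g/kg ÷ 28.35 g/oz ≈ 50 oz
peanut butter: 3 oz × 15/8 × 28.35 g/oz ≈ 159 g
raisins: 2.5 oz × 15/8 × 28.35 g/oz ≈ 133 g

pumpkin purée: 95 g; applesauce: 478 mL; cream cheese: 50 oz; peanut butter: 159 g; raisins: 133 g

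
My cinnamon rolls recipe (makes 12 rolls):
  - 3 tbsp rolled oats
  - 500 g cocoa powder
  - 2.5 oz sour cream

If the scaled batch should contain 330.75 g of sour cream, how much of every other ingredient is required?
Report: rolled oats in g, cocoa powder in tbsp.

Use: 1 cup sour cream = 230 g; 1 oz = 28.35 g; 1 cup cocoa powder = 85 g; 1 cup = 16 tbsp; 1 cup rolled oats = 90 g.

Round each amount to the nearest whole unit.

The original recipe has 70.875 g of sour cream, so the scaling factor is 330.75 ÷ 70.875 = 14/3.
rolled oats: 3 tbsp × 14/3 ÷ 16 tbsp/cup × 90 g/cup ≈ 79 g
cocoa powder: 500 g × 14/3 ÷ 85 g/cup × 16 tbsp/cup ≈ 439 tbsp

rolled oats: 79 g; cocoa powder: 439 tbsp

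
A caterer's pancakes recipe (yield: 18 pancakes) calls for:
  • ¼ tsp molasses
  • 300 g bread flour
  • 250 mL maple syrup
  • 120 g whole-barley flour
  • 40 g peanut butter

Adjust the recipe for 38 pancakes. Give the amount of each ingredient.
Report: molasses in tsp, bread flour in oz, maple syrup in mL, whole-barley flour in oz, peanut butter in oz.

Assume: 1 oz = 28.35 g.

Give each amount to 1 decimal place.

Scaling factor: 38/18 = 19/9.
molasses: 0.25 tsp × 19/9 ≈ 0.5 tsp
bread flour: 300 g × 19/9 ÷ 28.35 g/oz ≈ 22.3 oz
maple syrup: 250 mL × 19/9 ≈ 527.8 mL
whole-barley flour: 120 g × 19/9 ÷ 28.35 g/oz ≈ 8.9 oz
peanut butter: 40 g × 19/9 ÷ 28.35 g/oz ≈ 3.0 oz

molasses: 0.5 tsp; bread flour: 22.3 oz; maple syrup: 527.8 mL; whole-barley flour: 8.9 oz; peanut butter: 3.0 oz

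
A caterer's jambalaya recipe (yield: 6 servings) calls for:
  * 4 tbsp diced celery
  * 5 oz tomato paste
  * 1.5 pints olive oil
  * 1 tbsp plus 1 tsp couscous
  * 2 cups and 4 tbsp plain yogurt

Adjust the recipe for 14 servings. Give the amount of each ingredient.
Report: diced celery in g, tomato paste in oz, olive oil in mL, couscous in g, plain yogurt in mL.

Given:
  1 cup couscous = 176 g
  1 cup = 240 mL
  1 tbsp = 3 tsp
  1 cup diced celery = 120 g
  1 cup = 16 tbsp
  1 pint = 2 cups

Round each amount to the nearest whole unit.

Scaling factor: 14/6 = 7/3.
diced celery: 4 tbsp × 7/3 ÷ 16 tbsp/cup × 120 g/cup = 70 g
tomato paste: 5 oz × 7/3 ≈ 12 oz
olive oil: 1.5 pint × 7/3 × 2 cup/pint × 240 mL/cup = 1680 mL
couscous: (1 tbsp + 1 tsp = 4/3 tbsp) × 7/3 ÷ 16 tbsp/cup × 176 g/cup ≈ 34 g
plain yogurt: (2 cup + 4 tbsp = 2.25 cup) × 7/3 × 240 mL/cup = 1260 mL

diced celery: 70 g; tomato paste: 12 oz; olive oil: 1680 mL; couscous: 34 g; plain yogurt: 1260 mL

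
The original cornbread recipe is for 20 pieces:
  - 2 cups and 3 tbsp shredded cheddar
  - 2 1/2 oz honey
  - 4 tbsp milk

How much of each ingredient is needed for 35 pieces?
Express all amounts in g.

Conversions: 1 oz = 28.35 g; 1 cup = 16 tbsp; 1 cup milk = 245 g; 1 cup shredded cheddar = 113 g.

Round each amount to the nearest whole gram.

Scaling factor: 35/20 = 7/4 = 1.75.
shredded cheddar: (2 cup + 3 tbsp = 2.1875 cup) × 7/4 × 113 g/cup ≈ 433 g
honey: 2.5 oz × 7/4 × 28.35 g/oz ≈ 124 g
milk: 4 tbsp × 7/4 ÷ 16 tbsp/cup × 245 g/cup ≈ 107 g

shredded cheddar: 433 g; honey: 124 g; milk: 107 g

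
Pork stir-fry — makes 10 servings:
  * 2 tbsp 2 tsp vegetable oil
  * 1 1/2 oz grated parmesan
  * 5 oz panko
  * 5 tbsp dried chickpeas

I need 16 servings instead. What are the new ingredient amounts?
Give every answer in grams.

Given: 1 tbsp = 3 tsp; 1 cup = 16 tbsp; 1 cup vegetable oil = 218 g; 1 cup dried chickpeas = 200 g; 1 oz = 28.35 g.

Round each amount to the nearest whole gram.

Scaling factor: 16/10 = 8/5 = 1.6.
vegetable oil: (2 tbsp + 2 tsp = 8/3 tbsp) × 8/5 ÷ 16 tbsp/cup × 218 g/cup ≈ 58 g
grated parmesan: 1.5 oz × 8/5 × 28.35 g/oz ≈ 68 g
panko: 5 oz × 8/5 × 28.35 g/oz ≈ 227 g
dried chickpeas: 5 tbsp × 8/5 ÷ 16 tbsp/cup × 200 g/cup = 100 g

vegetable oil: 58 g; grated parmesan: 68 g; panko: 227 g; dried chickpeas: 100 g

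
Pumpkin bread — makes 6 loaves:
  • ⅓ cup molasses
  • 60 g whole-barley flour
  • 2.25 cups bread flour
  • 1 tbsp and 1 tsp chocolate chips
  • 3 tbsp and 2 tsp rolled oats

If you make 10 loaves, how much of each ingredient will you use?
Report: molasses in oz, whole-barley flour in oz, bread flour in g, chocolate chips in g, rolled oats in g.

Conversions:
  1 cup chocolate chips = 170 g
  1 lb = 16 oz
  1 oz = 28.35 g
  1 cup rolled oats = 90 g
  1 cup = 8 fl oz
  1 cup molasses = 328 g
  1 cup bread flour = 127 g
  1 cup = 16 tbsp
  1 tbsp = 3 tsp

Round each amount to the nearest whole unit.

molasses: 6 oz; whole-barley flour: 4 oz; bread flour: 476 g; chocolate chips: 24 g; rolled oats: 34 g

Scaling factor: 10/6 = 5/3.
molasses: 1/3 cup × 5/3 × 328 g/cup ÷ 28.35 g/oz ≈ 6 oz
whole-barley flour: 60 g × 5/3 ÷ 28.35 g/oz ≈ 4 oz
bread flour: 2.25 cup × 5/3 × 127 g/cup ≈ 476 g
chocolate chips: (1 tbsp + 1 tsp = 4/3 tbsp) × 5/3 ÷ 16 tbsp/cup × 170 g/cup ≈ 24 g
rolled oats: (3 tbsp + 2 tsp = 11/3 tbsp) × 5/3 ÷ 16 tbsp/cup × 90 g/cup ≈ 34 g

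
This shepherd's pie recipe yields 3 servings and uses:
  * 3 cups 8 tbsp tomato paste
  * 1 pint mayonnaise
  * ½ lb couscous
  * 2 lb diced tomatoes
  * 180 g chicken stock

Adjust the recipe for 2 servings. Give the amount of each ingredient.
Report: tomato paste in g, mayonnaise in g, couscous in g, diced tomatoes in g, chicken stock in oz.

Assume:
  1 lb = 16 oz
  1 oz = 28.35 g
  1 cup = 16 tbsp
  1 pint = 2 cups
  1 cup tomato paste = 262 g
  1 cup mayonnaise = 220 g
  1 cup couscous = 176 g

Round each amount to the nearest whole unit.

Scaling factor: 2/3.
tomato paste: (3 cup + 8 tbsp = 3.5 cup) × 2/3 × 262 g/cup ≈ 611 g
mayonnaise: 1 pint × 2/3 × 2 cup/pint × 220 g/cup ≈ 293 g
couscous: 0.5 lb × 2/3 × 16 oz/lb × 28.35 g/oz ≈ 151 g
diced tomatoes: 2 lb × 2/3 × 16 oz/lb × 28.35 g/oz ≈ 605 g
chicken stock: 180 g × 2/3 ÷ 28.35 g/oz ≈ 4 oz

tomato paste: 611 g; mayonnaise: 293 g; couscous: 151 g; diced tomatoes: 605 g; chicken stock: 4 oz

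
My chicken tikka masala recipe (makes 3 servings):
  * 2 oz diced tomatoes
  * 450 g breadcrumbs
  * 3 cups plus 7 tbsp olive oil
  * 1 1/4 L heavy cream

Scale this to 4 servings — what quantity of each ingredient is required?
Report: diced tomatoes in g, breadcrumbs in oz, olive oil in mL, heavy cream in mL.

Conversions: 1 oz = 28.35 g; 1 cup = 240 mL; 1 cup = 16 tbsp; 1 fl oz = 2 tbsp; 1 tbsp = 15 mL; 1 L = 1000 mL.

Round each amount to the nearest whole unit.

Scaling factor: 4/3.
diced tomatoes: 2 oz × 4/3 × 28.35 g/oz ≈ 76 g
breadcrumbs: 450 g × 4/3 ÷ 28.35 g/oz ≈ 21 oz
olive oil: (3 cup + 7 tbsp = 3.4375 cup) × 4/3 × 240 mL/cup = 1100 mL
heavy cream: 1.25 L × 4/3 × 1000 mL/L ≈ 1667 mL

diced tomatoes: 76 g; breadcrumbs: 21 oz; olive oil: 1100 mL; heavy cream: 1667 mL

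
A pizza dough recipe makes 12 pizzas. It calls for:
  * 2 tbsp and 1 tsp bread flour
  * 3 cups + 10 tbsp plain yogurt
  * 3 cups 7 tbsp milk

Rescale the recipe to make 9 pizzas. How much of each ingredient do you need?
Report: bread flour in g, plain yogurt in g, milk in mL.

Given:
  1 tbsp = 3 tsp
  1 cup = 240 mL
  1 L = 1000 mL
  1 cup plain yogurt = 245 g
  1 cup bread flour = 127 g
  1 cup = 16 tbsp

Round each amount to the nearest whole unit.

Scaling factor: 9/12 = 3/4 = 0.75.
bread flour: (2 tbsp + 1 tsp = 7/3 tbsp) × 3/4 ÷ 16 tbsp/cup × 127 g/cup ≈ 14 g
plain yogurt: (3 cup + 10 tbsp = 3.625 cup) × 3/4 × 245 g/cup ≈ 666 g
milk: (3 cup + 7 tbsp = 3.4375 cup) × 3/4 × 240 mL/cup ≈ 619 mL

bread flour: 14 g; plain yogurt: 666 g; milk: 619 mL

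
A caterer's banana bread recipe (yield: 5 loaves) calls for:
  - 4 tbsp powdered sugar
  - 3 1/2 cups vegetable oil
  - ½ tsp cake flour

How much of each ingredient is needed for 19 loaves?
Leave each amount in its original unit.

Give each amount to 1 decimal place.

Scaling factor: 19/5 = 3.8.
powdered sugar: 4 tbsp × 19/5 = 15.2 tbsp
vegetable oil: 3.5 cup × 19/5 = 13.3 cup
cake flour: 0.5 tsp × 19/5 = 1.9 tsp

powdered sugar: 15.2 tbsp; vegetable oil: 13.3 cup; cake flour: 1.9 tsp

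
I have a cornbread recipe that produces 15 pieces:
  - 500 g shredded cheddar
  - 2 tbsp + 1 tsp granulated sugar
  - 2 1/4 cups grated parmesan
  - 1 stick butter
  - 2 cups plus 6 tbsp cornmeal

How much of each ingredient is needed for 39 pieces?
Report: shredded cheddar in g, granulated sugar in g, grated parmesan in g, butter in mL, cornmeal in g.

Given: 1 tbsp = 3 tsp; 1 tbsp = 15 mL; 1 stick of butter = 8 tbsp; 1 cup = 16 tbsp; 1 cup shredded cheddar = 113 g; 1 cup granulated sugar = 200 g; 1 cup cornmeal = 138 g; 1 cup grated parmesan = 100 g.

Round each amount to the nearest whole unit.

Scaling factor: 39/15 = 13/5 = 2.6.
shredded cheddar: 500 g × 13/5 = 1300 g
granulated sugar: (2 tbsp + 1 tsp = 7/3 tbsp) × 13/5 ÷ 16 tbsp/cup × 200 g/cup ≈ 76 g
grated parmesan: 2.25 cup × 13/5 × 100 g/cup = 585 g
butter: 1 stick × 13/5 × 8 tbsp/stick × 15 mL/tbsp = 312 mL
cornmeal: (2 cup + 6 tbsp = 2.375 cup) × 13/5 × 138 g/cup ≈ 852 g

shredded cheddar: 1300 g; granulated sugar: 76 g; grated parmesan: 585 g; butter: 312 mL; cornmeal: 852 g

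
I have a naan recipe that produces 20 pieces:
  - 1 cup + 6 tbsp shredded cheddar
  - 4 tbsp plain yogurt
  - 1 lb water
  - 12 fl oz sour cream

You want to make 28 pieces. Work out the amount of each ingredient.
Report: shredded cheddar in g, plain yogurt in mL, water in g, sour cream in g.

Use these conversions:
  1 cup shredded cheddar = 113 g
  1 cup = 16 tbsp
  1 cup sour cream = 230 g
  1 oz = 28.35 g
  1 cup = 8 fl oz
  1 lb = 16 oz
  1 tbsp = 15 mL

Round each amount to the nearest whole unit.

Scaling factor: 28/20 = 7/5 = 1.4.
shredded cheddar: (1 cup + 6 tbsp = 1.375 cup) × 7/5 × 113 g/cup ≈ 218 g
plain yogurt: 4 tbsp × 7/5 × 15 mL/tbsp = 84 mL
water: 1 lb × 7/5 × 16 oz/lb × 28.35 g/oz ≈ 635 g
sour cream: 12 fl oz × 7/5 ÷ 8 fl oz/cup × 230 g/cup = 483 g

shredded cheddar: 218 g; plain yogurt: 84 mL; water: 635 g; sour cream: 483 g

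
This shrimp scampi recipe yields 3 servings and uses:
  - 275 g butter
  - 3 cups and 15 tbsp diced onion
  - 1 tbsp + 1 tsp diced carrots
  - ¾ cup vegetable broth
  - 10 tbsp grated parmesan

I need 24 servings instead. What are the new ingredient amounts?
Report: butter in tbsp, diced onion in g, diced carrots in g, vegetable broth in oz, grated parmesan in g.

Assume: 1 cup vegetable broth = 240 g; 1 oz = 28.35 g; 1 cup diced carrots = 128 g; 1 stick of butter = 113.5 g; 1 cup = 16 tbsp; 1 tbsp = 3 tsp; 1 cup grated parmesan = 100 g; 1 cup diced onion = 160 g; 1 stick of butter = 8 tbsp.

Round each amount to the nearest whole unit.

Scaling factor: 24/3 = 8.
butter: 275 g × 8 ÷ 113.5 g/stick × 8 tbsp/stick ≈ 155 tbsp
diced onion: (3 cup + 15 tbsp = 3.9375 cup) × 8 × 160 g/cup = 5040 g
diced carrots: (1 tbsp + 1 tsp = 4/3 tbsp) × 8 ÷ 16 tbsp/cup × 128 g/cup ≈ 85 g
vegetable broth: 0.75 cup × 8 × 240 g/cup ÷ 28.35 g/oz ≈ 51 oz
grated parmesan: 10 tbsp × 8 ÷ 16 tbsp/cup × 100 g/cup = 500 g

butter: 155 tbsp; diced onion: 5040 g; diced carrots: 85 g; vegetable broth: 51 oz; grated parmesan: 500 g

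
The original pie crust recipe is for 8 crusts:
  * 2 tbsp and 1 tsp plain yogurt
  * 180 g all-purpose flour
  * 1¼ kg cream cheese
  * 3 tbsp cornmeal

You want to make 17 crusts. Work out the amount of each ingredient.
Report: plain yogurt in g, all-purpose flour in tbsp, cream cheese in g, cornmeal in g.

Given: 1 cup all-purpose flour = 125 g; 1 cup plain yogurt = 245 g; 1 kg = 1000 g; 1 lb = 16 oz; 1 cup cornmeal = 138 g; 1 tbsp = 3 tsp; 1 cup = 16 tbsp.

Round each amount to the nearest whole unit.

plain yogurt: 76 g; all-purpose flour: 49 tbsp; cream cheese: 2656 g; cornmeal: 55 g

Scaling factor: 17/8 = 2.125.
plain yogurt: (2 tbsp + 1 tsp = 7/3 tbsp) × 17/8 ÷ 16 tbsp/cup × 245 g/cup ≈ 76 g
all-purpose flour: 180 g × 17/8 ÷ 125 g/cup × 16 tbsp/cup ≈ 49 tbsp
cream cheese: 1.25 kg × 17/8 × 1000 g/kg ≈ 2656 g
cornmeal: 3 tbsp × 17/8 ÷ 16 tbsp/cup × 138 g/cup ≈ 55 g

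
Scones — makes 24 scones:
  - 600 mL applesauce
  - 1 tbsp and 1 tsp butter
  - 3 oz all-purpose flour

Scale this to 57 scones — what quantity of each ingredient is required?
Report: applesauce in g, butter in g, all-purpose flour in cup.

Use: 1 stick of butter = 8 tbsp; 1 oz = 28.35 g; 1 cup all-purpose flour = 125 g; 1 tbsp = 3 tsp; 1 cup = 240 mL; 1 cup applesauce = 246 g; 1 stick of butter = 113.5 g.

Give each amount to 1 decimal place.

applesauce: 1460.6 g; butter: 44.9 g; all-purpose flour: 1.6 cup

Scaling factor: 57/24 = 19/8 = 2.375.
applesauce: 600 mL × 19/8 ÷ 240 mL/cup × 246 g/cup ≈ 1460.6 g
butter: (1 tbsp + 1 tsp = 4/3 tbsp) × 19/8 ÷ 8 tbsp/stick × 113.5 g/stick ≈ 44.9 g
all-purpose flour: 3 oz × 19/8 × 28.35 g/oz ÷ 125 g/cup ≈ 1.6 cup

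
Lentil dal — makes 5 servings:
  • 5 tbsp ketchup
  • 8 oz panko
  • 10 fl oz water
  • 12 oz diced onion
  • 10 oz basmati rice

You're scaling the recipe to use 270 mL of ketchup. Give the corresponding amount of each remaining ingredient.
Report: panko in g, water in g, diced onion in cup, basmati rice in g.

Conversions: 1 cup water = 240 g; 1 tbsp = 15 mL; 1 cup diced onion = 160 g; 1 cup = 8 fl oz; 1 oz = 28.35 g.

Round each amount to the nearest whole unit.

panko: 816 g; water: 1080 g; diced onion: 8 cup; basmati rice: 1021 g

The original recipe has 75 mL of ketchup, so the scaling factor is 270 ÷ 75 = 18/5 = 3.6.
panko: 8 oz × 18/5 × 28.35 g/oz ≈ 816 g
water: 10 fl oz × 18/5 ÷ 8 fl oz/cup × 240 g/cup = 1080 g
diced onion: 12 oz × 18/5 × 28.35 g/oz ÷ 160 g/cup ≈ 8 cup
basmati rice: 10 oz × 18/5 × 28.35 g/oz ≈ 1021 g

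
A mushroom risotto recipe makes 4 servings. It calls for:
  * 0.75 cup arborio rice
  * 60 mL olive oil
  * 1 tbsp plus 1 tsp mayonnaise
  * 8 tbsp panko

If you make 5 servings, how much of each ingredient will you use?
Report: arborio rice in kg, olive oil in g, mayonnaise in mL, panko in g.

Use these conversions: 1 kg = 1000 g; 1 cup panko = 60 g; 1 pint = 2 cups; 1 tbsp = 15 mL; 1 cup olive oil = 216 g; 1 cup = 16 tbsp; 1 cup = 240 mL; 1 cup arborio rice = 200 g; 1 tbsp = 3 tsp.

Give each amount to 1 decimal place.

arborio rice: 0.2 kg; olive oil: 67.5 g; mayonnaise: 25.0 mL; panko: 37.5 g

Scaling factor: 5/4 = 1.25.
arborio rice: 0.75 cup × 5/4 × 200 g/cup ÷ 1000 g/kg ≈ 0.2 kg
olive oil: 60 mL × 5/4 ÷ 240 mL/cup × 216 g/cup = 67.5 g
mayonnaise: (1 tbsp + 1 tsp = 4/3 tbsp) × 5/4 × 15 mL/tbsp = 25.0 mL
panko: 8 tbsp × 5/4 ÷ 16 tbsp/cup × 60 g/cup = 37.5 g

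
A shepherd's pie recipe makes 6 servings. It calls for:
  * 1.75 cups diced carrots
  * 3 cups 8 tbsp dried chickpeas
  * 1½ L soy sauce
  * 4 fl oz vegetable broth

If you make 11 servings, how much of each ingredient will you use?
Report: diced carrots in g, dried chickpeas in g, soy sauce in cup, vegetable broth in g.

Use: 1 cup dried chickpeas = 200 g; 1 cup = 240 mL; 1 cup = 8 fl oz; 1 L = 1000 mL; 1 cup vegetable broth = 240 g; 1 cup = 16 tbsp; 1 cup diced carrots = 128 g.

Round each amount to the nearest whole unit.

Scaling factor: 11/6.
diced carrots: 1.75 cup × 11/6 × 128 g/cup ≈ 411 g
dried chickpeas: (3 cup + 8 tbsp = 3.5 cup) × 11/6 × 200 g/cup ≈ 1283 g
soy sauce: 1.5 L × 11/6 × 1000 mL/L ÷ 240 mL/cup ≈ 11 cup
vegetable broth: 4 fl oz × 11/6 ÷ 8 fl oz/cup × 240 g/cup = 220 g

diced carrots: 411 g; dried chickpeas: 1283 g; soy sauce: 11 cup; vegetable broth: 220 g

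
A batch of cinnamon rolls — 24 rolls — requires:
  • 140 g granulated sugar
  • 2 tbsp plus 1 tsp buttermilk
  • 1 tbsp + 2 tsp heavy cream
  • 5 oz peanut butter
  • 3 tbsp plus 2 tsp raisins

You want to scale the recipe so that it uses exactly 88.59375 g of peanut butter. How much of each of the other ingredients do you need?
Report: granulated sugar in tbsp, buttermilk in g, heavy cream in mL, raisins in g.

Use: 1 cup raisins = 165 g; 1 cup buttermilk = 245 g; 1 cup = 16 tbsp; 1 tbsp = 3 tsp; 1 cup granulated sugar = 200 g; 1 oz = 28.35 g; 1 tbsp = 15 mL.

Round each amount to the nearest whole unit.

granulated sugar: 7 tbsp; buttermilk: 22 g; heavy cream: 16 mL; raisins: 24 g

The original recipe has 141.75 g of peanut butter, so the scaling factor is 88.59375 ÷ 141.75 = 5/8 = 0.625.
granulated sugar: 140 g × 5/8 ÷ 200 g/cup × 16 tbsp/cup = 7 tbsp
buttermilk: (2 tbsp + 1 tsp = 7/3 tbsp) × 5/8 ÷ 16 tbsp/cup × 245 g/cup ≈ 22 g
heavy cream: (1 tbsp + 2 tsp = 5/3 tbsp) × 5/8 × 15 mL/tbsp ≈ 16 mL
raisins: (3 tbsp + 2 tsp = 11/3 tbsp) × 5/8 ÷ 16 tbsp/cup × 165 g/cup ≈ 24 g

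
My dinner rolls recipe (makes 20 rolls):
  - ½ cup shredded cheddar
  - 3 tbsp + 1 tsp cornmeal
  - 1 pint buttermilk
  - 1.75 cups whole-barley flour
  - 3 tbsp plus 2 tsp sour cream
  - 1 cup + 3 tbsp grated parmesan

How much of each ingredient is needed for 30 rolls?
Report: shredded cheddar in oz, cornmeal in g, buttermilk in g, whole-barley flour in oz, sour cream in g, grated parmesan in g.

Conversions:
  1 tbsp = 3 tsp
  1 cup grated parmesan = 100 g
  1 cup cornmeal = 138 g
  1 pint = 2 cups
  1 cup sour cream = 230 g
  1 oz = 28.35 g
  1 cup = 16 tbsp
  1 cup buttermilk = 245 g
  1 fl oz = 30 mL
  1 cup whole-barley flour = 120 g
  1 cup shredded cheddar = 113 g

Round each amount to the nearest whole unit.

shredded cheddar: 3 oz; cornmeal: 43 g; buttermilk: 735 g; whole-barley flour: 11 oz; sour cream: 79 g; grated parmesan: 178 g

Scaling factor: 30/20 = 3/2 = 1.5.
shredded cheddar: 0.5 cup × 3/2 × 113 g/cup ÷ 28.35 g/oz ≈ 3 oz
cornmeal: (3 tbsp + 1 tsp = 10/3 tbsp) × 3/2 ÷ 16 tbsp/cup × 138 g/cup ≈ 43 g
buttermilk: 1 pint × 3/2 × 2 cup/pint × 245 g/cup = 735 g
whole-barley flour: 1.75 cup × 3/2 × 120 g/cup ÷ 28.35 g/oz ≈ 11 oz
sour cream: (3 tbsp + 2 tsp = 11/3 tbsp) × 3/2 ÷ 16 tbsp/cup × 230 g/cup ≈ 79 g
grated parmesan: (1 cup + 3 tbsp = 1.1875 cup) × 3/2 × 100 g/cup ≈ 178 g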